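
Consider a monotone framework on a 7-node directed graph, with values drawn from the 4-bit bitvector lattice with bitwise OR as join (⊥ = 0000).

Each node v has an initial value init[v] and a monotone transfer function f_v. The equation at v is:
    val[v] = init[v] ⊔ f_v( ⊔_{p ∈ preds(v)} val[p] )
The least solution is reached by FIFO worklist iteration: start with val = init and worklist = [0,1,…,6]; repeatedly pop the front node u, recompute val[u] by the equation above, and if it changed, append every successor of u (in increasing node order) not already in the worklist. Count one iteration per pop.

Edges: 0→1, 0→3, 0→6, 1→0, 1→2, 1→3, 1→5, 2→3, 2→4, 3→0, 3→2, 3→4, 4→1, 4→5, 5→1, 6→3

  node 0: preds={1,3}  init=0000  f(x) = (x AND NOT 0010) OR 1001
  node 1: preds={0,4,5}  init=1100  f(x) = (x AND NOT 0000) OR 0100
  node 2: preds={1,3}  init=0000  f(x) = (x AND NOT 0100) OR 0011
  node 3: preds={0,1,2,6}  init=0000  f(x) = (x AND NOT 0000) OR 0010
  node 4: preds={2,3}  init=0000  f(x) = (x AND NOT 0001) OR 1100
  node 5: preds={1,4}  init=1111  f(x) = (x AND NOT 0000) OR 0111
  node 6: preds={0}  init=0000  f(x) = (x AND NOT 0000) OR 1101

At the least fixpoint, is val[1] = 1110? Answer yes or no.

no

Trace (11 dequeues):
  [1] u=0 | in 1100 | out 1101 | prev 0000 | push {}
  [2] u=1 | in 1111 | out 1111 | prev 1100 | push {0}
  [3] u=2 | in 1111 | out 1011 | prev 0000 | push {}
  [4] u=3 | in 1111 | out 1111 | prev 0000 | push {2}
  [5] u=4 | in 1111 | out 1110 | prev 0000 | push {1}
  [6] u=5 | in 1111 | out 1111 | ==
  [7] u=6 | in 1101 | out 1101 | prev 0000 | push {3}
  [8] u=0 | in 1111 | out 1101 | ==
  [9] u=2 | in 1111 | out 1011 | ==
  [10] u=1 | in 1111 | out 1111 | ==
  [11] u=3 | in 1111 | out 1111 | ==

Converged values:
  [0] 1101
  [1] 1111
  [2] 1011
  [3] 1111
  [4] 1110
  [5] 1111
  [6] 1101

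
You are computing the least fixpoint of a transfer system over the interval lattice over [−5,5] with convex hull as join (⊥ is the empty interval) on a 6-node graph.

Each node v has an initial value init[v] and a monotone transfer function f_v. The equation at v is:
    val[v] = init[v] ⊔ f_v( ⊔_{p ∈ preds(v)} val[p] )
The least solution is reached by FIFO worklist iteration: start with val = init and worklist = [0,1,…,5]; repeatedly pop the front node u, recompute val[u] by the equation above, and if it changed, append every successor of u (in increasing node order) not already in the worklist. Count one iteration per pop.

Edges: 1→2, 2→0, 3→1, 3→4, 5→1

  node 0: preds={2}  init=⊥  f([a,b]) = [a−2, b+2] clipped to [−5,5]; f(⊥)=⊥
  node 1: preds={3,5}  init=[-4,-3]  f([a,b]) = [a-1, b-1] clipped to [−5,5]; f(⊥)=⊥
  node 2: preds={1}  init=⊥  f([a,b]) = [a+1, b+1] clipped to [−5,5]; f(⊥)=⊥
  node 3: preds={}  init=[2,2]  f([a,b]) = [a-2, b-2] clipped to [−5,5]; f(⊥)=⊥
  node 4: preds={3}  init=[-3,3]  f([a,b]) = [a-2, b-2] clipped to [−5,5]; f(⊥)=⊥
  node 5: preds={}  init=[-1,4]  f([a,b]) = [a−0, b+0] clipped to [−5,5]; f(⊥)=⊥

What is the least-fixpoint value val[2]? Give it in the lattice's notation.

[-3,4]

Worklist (7 pops):
  #1 pop 0: in=⊥ → ⊥ (no change)
  #2 pop 1: in=[-1,4] → [-4,3] (was [-4,-3]); enqueue []
  #3 pop 2: in=[-4,3] → [-3,4] (was ⊥); enqueue [0]
  #4 pop 3: in=⊥ → [2,2] (no change)
  #5 pop 4: in=[2,2] → [-3,3] (no change)
  #6 pop 5: in=⊥ → [-1,4] (no change)
  #7 pop 0: in=[-3,4] → [-5,5] (was ⊥); enqueue []

Fixpoint:
  val[0] = [-5,5]
  val[1] = [-4,3]
  val[2] = [-3,4]
  val[3] = [2,2]
  val[4] = [-3,3]
  val[5] = [-1,4]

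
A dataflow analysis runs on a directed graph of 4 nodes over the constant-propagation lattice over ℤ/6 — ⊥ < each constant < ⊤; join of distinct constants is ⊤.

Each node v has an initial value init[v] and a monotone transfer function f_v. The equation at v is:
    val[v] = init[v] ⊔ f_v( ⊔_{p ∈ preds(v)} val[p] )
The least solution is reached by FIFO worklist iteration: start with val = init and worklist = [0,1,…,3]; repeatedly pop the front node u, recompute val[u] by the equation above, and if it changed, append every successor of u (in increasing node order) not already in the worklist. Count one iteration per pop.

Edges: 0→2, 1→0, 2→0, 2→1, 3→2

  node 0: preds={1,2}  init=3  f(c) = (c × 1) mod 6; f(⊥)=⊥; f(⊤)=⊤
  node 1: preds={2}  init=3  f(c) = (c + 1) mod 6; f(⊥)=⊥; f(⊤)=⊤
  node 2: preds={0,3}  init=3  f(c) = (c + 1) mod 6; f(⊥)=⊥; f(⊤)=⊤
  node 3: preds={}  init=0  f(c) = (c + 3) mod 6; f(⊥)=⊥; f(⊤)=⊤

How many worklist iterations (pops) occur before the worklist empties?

7

Iteration log — 7 steps:
  step 1. node 0  ⊔preds=3  new=3  stable
  step 2. node 1  ⊔preds=3  new=⊤  old=3  +wl: 0
  step 3. node 2  ⊔preds=⊤  new=⊤  old=3  +wl: 1
  step 4. node 3  ⊔preds=⊥  new=0  stable
  step 5. node 0  ⊔preds=⊤  new=⊤  old=3  +wl: 2
  step 6. node 1  ⊔preds=⊤  new=⊤  stable
  step 7. node 2  ⊔preds=⊤  new=⊤  stable

Least fixpoint reached:
  node 0: ⊤
  node 1: ⊤
  node 2: ⊤
  node 3: 0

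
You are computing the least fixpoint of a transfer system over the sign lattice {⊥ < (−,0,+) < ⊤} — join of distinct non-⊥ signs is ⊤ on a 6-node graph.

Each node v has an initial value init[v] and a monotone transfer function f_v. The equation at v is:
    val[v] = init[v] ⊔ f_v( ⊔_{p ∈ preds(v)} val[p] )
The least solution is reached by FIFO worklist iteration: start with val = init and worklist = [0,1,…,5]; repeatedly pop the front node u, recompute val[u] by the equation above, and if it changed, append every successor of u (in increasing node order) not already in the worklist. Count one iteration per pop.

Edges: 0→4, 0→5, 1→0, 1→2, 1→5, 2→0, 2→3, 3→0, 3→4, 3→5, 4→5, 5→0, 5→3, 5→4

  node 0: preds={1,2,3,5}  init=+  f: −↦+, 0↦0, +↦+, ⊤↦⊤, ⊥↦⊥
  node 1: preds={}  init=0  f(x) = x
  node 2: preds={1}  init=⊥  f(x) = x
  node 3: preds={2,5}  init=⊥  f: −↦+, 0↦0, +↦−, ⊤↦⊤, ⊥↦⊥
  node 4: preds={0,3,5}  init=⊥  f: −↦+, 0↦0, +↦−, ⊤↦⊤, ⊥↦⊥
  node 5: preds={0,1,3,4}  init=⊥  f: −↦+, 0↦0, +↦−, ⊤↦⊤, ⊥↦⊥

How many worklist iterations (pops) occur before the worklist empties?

Worklist (11 pops):
  #1 pop 0: in=0 → ⊤ (was +); enqueue []
  #2 pop 1: in=⊥ → 0 (no change)
  #3 pop 2: in=0 → 0 (was ⊥); enqueue [0]
  #4 pop 3: in=0 → 0 (was ⊥); enqueue []
  #5 pop 4: in=⊤ → ⊤ (was ⊥); enqueue []
  #6 pop 5: in=⊤ → ⊤ (was ⊥); enqueue [3,4]
  #7 pop 0: in=⊤ → ⊤ (no change)
  #8 pop 3: in=⊤ → ⊤ (was 0); enqueue [0,5]
  #9 pop 4: in=⊤ → ⊤ (no change)
  #10 pop 0: in=⊤ → ⊤ (no change)
  #11 pop 5: in=⊤ → ⊤ (no change)

Fixpoint:
  val[0] = ⊤
  val[1] = 0
  val[2] = 0
  val[3] = ⊤
  val[4] = ⊤
  val[5] = ⊤

11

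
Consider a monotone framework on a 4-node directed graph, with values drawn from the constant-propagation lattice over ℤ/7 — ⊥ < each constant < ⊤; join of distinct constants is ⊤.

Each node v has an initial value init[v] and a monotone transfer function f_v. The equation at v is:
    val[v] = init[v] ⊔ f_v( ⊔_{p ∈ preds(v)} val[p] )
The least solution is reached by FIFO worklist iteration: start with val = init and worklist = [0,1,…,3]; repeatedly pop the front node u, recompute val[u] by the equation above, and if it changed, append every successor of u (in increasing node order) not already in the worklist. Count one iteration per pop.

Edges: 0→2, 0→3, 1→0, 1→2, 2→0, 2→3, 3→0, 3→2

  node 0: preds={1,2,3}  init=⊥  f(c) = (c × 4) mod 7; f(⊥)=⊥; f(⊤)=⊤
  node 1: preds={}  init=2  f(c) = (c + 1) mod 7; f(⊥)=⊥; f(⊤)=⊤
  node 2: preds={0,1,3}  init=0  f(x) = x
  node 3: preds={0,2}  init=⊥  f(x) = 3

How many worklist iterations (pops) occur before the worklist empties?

Iteration log — 6 steps:
  step 1. node 0  ⊔preds=⊤  new=⊤  old=⊥  +wl: 
  step 2. node 1  ⊔preds=⊥  new=2  stable
  step 3. node 2  ⊔preds=⊤  new=⊤  old=0  +wl: 0
  step 4. node 3  ⊔preds=⊤  new=3  old=⊥  +wl: 2
  step 5. node 0  ⊔preds=⊤  new=⊤  stable
  step 6. node 2  ⊔preds=⊤  new=⊤  stable

Least fixpoint reached:
  node 0: ⊤
  node 1: 2
  node 2: ⊤
  node 3: 3

6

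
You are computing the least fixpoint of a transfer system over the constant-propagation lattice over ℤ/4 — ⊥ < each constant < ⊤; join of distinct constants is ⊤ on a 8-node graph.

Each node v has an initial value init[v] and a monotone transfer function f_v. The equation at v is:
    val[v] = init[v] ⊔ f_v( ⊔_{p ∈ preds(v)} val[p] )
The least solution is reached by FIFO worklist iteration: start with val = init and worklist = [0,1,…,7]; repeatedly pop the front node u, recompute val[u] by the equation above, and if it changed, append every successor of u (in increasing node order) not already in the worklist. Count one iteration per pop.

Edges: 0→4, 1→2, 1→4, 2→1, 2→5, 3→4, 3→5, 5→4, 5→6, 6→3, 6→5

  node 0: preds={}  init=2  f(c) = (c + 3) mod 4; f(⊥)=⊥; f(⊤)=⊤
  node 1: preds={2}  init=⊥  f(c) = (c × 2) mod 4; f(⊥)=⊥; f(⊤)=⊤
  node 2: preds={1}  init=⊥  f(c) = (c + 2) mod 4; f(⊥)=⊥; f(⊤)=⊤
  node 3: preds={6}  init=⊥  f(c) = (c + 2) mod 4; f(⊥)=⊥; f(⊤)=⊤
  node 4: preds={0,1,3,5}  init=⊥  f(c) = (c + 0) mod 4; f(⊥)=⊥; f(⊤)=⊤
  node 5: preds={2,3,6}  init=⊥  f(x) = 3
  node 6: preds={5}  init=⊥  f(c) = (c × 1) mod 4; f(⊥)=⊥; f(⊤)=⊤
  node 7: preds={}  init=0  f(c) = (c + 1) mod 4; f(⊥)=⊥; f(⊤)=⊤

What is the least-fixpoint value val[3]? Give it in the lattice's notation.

Trace (12 dequeues):
  [1] u=0 | in ⊥ | out 2 | ==
  [2] u=1 | in ⊥ | out ⊥ | ==
  [3] u=2 | in ⊥ | out ⊥ | ==
  [4] u=3 | in ⊥ | out ⊥ | ==
  [5] u=4 | in 2 | out 2 | prev ⊥ | push {}
  [6] u=5 | in ⊥ | out 3 | prev ⊥ | push {4}
  [7] u=6 | in 3 | out 3 | prev ⊥ | push {3,5}
  [8] u=7 | in ⊥ | out 0 | ==
  [9] u=4 | in ⊤ | out ⊤ | prev 2 | push {}
  [10] u=3 | in 3 | out 1 | prev ⊥ | push {4}
  [11] u=5 | in ⊤ | out 3 | ==
  [12] u=4 | in ⊤ | out ⊤ | ==

Converged values:
  [0] 2
  [1] ⊥
  [2] ⊥
  [3] 1
  [4] ⊤
  [5] 3
  [6] 3
  [7] 0

1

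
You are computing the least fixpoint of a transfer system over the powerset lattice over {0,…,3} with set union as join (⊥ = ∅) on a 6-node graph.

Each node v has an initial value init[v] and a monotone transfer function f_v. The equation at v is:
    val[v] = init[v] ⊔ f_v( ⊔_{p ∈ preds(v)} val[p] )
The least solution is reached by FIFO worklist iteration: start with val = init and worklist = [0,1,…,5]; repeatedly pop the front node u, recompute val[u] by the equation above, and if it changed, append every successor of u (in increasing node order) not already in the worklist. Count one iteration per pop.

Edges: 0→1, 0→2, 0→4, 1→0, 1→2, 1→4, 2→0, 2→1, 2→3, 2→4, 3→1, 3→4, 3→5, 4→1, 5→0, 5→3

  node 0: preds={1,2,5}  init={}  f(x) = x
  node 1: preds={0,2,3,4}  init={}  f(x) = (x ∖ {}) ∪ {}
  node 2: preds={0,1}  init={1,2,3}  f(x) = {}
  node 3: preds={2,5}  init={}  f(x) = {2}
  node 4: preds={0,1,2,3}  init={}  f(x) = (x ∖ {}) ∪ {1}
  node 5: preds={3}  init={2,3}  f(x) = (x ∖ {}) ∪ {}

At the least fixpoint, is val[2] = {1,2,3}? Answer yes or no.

Trace (8 dequeues):
  [1] u=0 | in {1,2,3} | out {1,2,3} | prev {} | push {}
  [2] u=1 | in {1,2,3} | out {1,2,3} | prev {} | push {0}
  [3] u=2 | in {1,2,3} | out {1,2,3} | ==
  [4] u=3 | in {1,2,3} | out {2} | prev {} | push {1}
  [5] u=4 | in {1,2,3} | out {1,2,3} | prev {} | push {}
  [6] u=5 | in {2} | out {2,3} | ==
  [7] u=0 | in {1,2,3} | out {1,2,3} | ==
  [8] u=1 | in {1,2,3} | out {1,2,3} | ==

Converged values:
  [0] {1,2,3}
  [1] {1,2,3}
  [2] {1,2,3}
  [3] {2}
  [4] {1,2,3}
  [5] {2,3}

yes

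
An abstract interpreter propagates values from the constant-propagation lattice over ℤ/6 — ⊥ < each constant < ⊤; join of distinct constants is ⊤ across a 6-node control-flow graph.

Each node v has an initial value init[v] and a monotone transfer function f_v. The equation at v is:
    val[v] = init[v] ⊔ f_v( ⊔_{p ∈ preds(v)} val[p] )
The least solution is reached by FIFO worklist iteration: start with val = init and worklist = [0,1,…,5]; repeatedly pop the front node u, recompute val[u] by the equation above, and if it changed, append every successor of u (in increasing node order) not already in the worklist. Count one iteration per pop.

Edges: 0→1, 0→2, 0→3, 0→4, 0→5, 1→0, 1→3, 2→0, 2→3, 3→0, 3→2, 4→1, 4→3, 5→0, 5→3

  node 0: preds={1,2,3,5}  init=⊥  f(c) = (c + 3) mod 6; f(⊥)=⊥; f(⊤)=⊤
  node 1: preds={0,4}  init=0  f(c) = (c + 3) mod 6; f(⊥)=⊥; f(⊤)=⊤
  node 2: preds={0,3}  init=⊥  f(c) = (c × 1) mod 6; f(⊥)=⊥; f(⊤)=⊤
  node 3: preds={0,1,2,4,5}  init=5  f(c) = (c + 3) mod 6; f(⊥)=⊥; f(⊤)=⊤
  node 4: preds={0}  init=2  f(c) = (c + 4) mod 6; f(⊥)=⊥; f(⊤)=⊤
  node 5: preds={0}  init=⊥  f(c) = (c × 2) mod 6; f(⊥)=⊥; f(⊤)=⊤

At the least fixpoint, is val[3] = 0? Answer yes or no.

Trace (10 dequeues):
  [1] u=0 | in ⊤ | out ⊤ | prev ⊥ | push {}
  [2] u=1 | in ⊤ | out ⊤ | prev 0 | push {0}
  [3] u=2 | in ⊤ | out ⊤ | prev ⊥ | push {}
  [4] u=3 | in ⊤ | out ⊤ | prev 5 | push {2}
  [5] u=4 | in ⊤ | out ⊤ | prev 2 | push {1,3}
  [6] u=5 | in ⊤ | out ⊤ | prev ⊥ | push {}
  [7] u=0 | in ⊤ | out ⊤ | ==
  [8] u=2 | in ⊤ | out ⊤ | ==
  [9] u=1 | in ⊤ | out ⊤ | ==
  [10] u=3 | in ⊤ | out ⊤ | ==

Converged values:
  [0] ⊤
  [1] ⊤
  [2] ⊤
  [3] ⊤
  [4] ⊤
  [5] ⊤

no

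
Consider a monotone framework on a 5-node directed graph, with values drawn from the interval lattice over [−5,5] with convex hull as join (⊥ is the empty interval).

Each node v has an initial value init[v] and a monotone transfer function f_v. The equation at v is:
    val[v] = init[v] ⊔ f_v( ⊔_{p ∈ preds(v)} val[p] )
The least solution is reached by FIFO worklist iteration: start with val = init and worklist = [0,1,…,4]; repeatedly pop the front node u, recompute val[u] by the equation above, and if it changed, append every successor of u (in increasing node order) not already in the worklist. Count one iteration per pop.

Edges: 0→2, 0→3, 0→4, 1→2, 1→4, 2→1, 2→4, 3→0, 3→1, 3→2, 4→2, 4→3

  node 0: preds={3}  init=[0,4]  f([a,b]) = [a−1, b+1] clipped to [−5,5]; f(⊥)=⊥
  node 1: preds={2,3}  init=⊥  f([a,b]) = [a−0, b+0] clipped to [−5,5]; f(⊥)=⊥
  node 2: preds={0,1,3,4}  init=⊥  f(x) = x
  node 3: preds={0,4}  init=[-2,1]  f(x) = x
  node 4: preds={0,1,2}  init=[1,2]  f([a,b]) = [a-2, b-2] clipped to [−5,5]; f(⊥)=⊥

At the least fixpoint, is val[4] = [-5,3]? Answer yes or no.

yes

Trace (15 dequeues):
  [1] u=0 | in [-2,1] | out [-3,4] | prev [0,4] | push {}
  [2] u=1 | in [-2,1] | out [-2,1] | prev ⊥ | push {}
  [3] u=2 | in [-3,4] | out [-3,4] | prev ⊥ | push {1}
  [4] u=3 | in [-3,4] | out [-3,4] | prev [-2,1] | push {0,2}
  [5] u=4 | in [-3,4] | out [-5,2] | prev [1,2] | push {3}
  [6] u=1 | in [-3,4] | out [-3,4] | prev [-2,1] | push {4}
  [7] u=0 | in [-3,4] | out [-4,5] | prev [-3,4] | push {}
  [8] u=2 | in [-5,5] | out [-5,5] | prev [-3,4] | push {1}
  [9] u=3 | in [-5,5] | out [-5,5] | prev [-3,4] | push {0,2}
  [10] u=4 | in [-5,5] | out [-5,3] | prev [-5,2] | push {3}
  [11] u=1 | in [-5,5] | out [-5,5] | prev [-3,4] | push {4}
  [12] u=0 | in [-5,5] | out [-5,5] | prev [-4,5] | push {}
  [13] u=2 | in [-5,5] | out [-5,5] | ==
  [14] u=3 | in [-5,5] | out [-5,5] | ==
  [15] u=4 | in [-5,5] | out [-5,3] | ==

Converged values:
  [0] [-5,5]
  [1] [-5,5]
  [2] [-5,5]
  [3] [-5,5]
  [4] [-5,3]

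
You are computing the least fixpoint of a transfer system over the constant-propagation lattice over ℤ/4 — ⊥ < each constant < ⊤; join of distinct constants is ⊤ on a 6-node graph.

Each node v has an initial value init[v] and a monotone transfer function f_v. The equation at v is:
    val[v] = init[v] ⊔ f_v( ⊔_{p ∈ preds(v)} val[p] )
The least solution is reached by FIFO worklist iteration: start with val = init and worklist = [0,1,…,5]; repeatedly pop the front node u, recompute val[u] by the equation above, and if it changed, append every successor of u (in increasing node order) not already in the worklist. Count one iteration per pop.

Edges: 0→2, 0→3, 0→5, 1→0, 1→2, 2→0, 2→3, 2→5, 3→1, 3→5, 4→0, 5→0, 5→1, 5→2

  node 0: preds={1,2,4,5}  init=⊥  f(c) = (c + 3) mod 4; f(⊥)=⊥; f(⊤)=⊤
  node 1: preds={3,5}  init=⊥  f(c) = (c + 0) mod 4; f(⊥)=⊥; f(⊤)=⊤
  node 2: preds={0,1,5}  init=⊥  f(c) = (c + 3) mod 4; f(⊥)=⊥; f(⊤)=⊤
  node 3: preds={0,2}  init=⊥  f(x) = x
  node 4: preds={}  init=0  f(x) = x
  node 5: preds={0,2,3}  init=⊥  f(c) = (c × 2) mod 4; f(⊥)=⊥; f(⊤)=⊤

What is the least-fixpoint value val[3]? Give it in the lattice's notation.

Trace (12 dequeues):
  [1] u=0 | in 0 | out 3 | prev ⊥ | push {}
  [2] u=1 | in ⊥ | out ⊥ | ==
  [3] u=2 | in 3 | out 2 | prev ⊥ | push {0}
  [4] u=3 | in ⊤ | out ⊤ | prev ⊥ | push {1}
  [5] u=4 | in ⊥ | out 0 | ==
  [6] u=5 | in ⊤ | out ⊤ | prev ⊥ | push {2}
  [7] u=0 | in ⊤ | out ⊤ | prev 3 | push {3,5}
  [8] u=1 | in ⊤ | out ⊤ | prev ⊥ | push {0}
  [9] u=2 | in ⊤ | out ⊤ | prev 2 | push {}
  [10] u=3 | in ⊤ | out ⊤ | ==
  [11] u=5 | in ⊤ | out ⊤ | ==
  [12] u=0 | in ⊤ | out ⊤ | ==

Converged values:
  [0] ⊤
  [1] ⊤
  [2] ⊤
  [3] ⊤
  [4] 0
  [5] ⊤

⊤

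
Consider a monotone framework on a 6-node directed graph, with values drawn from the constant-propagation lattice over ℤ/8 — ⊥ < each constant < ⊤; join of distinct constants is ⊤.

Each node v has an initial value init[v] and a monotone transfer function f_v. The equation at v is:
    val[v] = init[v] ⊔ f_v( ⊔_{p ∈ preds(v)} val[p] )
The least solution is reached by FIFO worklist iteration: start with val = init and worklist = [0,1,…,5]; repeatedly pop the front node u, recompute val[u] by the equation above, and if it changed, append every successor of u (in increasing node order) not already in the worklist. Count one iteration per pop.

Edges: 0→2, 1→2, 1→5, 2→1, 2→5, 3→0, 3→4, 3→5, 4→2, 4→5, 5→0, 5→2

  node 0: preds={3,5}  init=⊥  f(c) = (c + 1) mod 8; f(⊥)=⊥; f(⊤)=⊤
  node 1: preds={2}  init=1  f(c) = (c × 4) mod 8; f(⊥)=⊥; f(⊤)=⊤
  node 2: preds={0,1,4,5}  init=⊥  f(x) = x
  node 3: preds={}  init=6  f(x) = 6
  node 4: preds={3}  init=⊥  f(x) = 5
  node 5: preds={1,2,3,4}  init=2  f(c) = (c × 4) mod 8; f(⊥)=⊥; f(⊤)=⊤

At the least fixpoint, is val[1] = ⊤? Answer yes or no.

yes

Worklist (10 pops):
  #1 pop 0: in=⊤ → ⊤ (was ⊥); enqueue []
  #2 pop 1: in=⊥ → 1 (no change)
  #3 pop 2: in=⊤ → ⊤ (was ⊥); enqueue [1]
  #4 pop 3: in=⊥ → 6 (no change)
  #5 pop 4: in=6 → 5 (was ⊥); enqueue [2]
  #6 pop 5: in=⊤ → ⊤ (was 2); enqueue [0]
  #7 pop 1: in=⊤ → ⊤ (was 1); enqueue [5]
  #8 pop 2: in=⊤ → ⊤ (no change)
  #9 pop 0: in=⊤ → ⊤ (no change)
  #10 pop 5: in=⊤ → ⊤ (no change)

Fixpoint:
  val[0] = ⊤
  val[1] = ⊤
  val[2] = ⊤
  val[3] = 6
  val[4] = 5
  val[5] = ⊤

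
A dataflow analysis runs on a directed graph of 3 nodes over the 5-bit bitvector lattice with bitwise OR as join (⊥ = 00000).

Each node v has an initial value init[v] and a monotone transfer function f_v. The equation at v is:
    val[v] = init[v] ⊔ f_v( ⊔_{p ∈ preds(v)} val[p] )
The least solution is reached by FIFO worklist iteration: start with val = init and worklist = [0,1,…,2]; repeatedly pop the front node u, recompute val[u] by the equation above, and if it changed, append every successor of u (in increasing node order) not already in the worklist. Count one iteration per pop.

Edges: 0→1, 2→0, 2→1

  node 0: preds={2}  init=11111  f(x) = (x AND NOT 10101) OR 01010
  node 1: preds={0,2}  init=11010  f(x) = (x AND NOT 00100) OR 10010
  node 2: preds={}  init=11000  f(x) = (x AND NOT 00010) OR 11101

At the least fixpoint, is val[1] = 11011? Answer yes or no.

yes

Worklist (5 pops):
  #1 pop 0: in=11000 → 11111 (no change)
  #2 pop 1: in=11111 → 11011 (was 11010); enqueue []
  #3 pop 2: in=00000 → 11101 (was 11000); enqueue [0,1]
  #4 pop 0: in=11101 → 11111 (no change)
  #5 pop 1: in=11111 → 11011 (no change)

Fixpoint:
  val[0] = 11111
  val[1] = 11011
  val[2] = 11101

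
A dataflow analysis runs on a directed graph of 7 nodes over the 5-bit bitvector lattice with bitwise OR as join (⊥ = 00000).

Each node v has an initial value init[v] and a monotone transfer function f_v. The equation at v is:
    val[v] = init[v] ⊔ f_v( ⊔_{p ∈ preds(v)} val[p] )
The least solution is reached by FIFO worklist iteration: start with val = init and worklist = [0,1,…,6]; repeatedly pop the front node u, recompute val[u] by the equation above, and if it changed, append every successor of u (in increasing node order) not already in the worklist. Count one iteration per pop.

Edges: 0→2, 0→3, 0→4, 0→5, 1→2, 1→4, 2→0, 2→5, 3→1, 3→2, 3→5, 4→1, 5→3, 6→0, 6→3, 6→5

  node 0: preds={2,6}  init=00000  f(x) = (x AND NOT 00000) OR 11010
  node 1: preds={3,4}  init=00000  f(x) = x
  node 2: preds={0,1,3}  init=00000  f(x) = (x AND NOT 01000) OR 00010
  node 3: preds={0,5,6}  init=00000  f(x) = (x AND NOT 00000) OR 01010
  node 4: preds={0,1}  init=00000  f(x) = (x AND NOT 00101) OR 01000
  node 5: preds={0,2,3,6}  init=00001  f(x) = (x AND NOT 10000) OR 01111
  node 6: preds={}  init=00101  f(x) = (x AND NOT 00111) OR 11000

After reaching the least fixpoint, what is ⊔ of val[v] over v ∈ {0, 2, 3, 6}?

11111

Trace (13 dequeues):
  [1] u=0 | in 00101 | out 11111 | prev 00000 | push {}
  [2] u=1 | in 00000 | out 00000 | ==
  [3] u=2 | in 11111 | out 10111 | prev 00000 | push {0}
  [4] u=3 | in 11111 | out 11111 | prev 00000 | push {1,2}
  [5] u=4 | in 11111 | out 11010 | prev 00000 | push {}
  [6] u=5 | in 11111 | out 01111 | prev 00001 | push {3}
  [7] u=6 | in 00000 | out 11101 | prev 00101 | push {5}
  [8] u=0 | in 11111 | out 11111 | ==
  [9] u=1 | in 11111 | out 11111 | prev 00000 | push {4}
  [10] u=2 | in 11111 | out 10111 | ==
  [11] u=3 | in 11111 | out 11111 | ==
  [12] u=5 | in 11111 | out 01111 | ==
  [13] u=4 | in 11111 | out 11010 | ==

Converged values:
  [0] 11111
  [1] 11111
  [2] 10111
  [3] 11111
  [4] 11010
  [5] 01111
  [6] 11101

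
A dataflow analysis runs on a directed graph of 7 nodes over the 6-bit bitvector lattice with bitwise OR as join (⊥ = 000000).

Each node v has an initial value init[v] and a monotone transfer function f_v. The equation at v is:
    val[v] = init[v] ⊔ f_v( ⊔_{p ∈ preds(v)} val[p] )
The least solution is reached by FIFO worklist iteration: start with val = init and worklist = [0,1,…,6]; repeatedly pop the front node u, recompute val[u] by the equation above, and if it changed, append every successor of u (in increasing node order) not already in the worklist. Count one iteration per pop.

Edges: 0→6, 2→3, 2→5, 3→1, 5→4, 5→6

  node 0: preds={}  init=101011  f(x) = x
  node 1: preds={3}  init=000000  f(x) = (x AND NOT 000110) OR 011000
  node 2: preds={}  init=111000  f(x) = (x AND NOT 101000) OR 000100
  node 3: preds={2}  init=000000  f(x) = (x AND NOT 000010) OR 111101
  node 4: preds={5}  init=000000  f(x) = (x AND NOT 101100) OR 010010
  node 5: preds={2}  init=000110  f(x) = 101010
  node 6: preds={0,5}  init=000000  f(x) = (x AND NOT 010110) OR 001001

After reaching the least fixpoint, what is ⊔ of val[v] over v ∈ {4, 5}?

Iteration log — 9 steps:
  step 1. node 0  ⊔preds=000000  new=101011  stable
  step 2. node 1  ⊔preds=000000  new=011000  old=000000  +wl: 
  step 3. node 2  ⊔preds=000000  new=111100  old=111000  +wl: 
  step 4. node 3  ⊔preds=111100  new=111101  old=000000  +wl: 1
  step 5. node 4  ⊔preds=000110  new=010010  old=000000  +wl: 
  step 6. node 5  ⊔preds=111100  new=101110  old=000110  +wl: 4
  step 7. node 6  ⊔preds=101111  new=101001  old=000000  +wl: 
  step 8. node 1  ⊔preds=111101  new=111001  old=011000  +wl: 
  step 9. node 4  ⊔preds=101110  new=010010  stable

Least fixpoint reached:
  node 0: 101011
  node 1: 111001
  node 2: 111100
  node 3: 111101
  node 4: 010010
  node 5: 101110
  node 6: 101001

111110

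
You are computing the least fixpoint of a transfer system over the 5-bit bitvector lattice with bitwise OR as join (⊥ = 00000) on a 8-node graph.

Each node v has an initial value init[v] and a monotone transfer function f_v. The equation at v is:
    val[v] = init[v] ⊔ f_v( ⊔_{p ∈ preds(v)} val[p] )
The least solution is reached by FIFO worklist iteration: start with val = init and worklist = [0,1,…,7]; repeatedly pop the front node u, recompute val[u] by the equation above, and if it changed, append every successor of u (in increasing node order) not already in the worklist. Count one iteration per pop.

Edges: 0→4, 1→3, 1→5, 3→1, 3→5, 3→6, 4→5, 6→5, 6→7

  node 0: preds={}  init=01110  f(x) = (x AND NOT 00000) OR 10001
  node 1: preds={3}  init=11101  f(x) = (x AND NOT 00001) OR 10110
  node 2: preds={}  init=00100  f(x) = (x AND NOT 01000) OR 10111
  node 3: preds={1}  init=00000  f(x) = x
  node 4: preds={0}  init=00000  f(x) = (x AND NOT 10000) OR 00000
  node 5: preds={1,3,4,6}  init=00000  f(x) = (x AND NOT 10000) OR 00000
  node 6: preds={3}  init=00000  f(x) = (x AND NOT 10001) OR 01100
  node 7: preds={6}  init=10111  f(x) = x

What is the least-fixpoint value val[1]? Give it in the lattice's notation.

Trace (10 dequeues):
  [1] u=0 | in 00000 | out 11111 | prev 01110 | push {}
  [2] u=1 | in 00000 | out 11111 | prev 11101 | push {}
  [3] u=2 | in 00000 | out 10111 | prev 00100 | push {}
  [4] u=3 | in 11111 | out 11111 | prev 00000 | push {1}
  [5] u=4 | in 11111 | out 01111 | prev 00000 | push {}
  [6] u=5 | in 11111 | out 01111 | prev 00000 | push {}
  [7] u=6 | in 11111 | out 01110 | prev 00000 | push {5}
  [8] u=7 | in 01110 | out 11111 | prev 10111 | push {}
  [9] u=1 | in 11111 | out 11111 | ==
  [10] u=5 | in 11111 | out 01111 | ==

Converged values:
  [0] 11111
  [1] 11111
  [2] 10111
  [3] 11111
  [4] 01111
  [5] 01111
  [6] 01110
  [7] 11111

11111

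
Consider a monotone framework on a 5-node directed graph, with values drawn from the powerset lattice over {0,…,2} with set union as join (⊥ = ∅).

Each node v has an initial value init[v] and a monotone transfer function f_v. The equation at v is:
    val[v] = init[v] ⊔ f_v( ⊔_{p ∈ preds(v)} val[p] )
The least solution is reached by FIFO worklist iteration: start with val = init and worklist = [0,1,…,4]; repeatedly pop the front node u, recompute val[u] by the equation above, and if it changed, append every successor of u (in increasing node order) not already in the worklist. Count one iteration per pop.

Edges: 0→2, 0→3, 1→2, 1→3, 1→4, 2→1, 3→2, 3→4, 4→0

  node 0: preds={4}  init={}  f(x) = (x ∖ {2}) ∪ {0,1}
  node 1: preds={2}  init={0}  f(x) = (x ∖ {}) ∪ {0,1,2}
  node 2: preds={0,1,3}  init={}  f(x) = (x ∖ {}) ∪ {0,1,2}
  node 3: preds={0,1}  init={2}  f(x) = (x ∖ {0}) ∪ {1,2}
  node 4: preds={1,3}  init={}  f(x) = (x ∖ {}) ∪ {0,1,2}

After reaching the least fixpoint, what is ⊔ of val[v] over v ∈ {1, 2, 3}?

Trace (8 dequeues):
  [1] u=0 | in {} | out {0,1} | prev {} | push {}
  [2] u=1 | in {} | out {0,1,2} | prev {0} | push {}
  [3] u=2 | in {0,1,2} | out {0,1,2} | prev {} | push {1}
  [4] u=3 | in {0,1,2} | out {1,2} | prev {2} | push {2}
  [5] u=4 | in {0,1,2} | out {0,1,2} | prev {} | push {0}
  [6] u=1 | in {0,1,2} | out {0,1,2} | ==
  [7] u=2 | in {0,1,2} | out {0,1,2} | ==
  [8] u=0 | in {0,1,2} | out {0,1} | ==

Converged values:
  [0] {0,1}
  [1] {0,1,2}
  [2] {0,1,2}
  [3] {1,2}
  [4] {0,1,2}

{0,1,2}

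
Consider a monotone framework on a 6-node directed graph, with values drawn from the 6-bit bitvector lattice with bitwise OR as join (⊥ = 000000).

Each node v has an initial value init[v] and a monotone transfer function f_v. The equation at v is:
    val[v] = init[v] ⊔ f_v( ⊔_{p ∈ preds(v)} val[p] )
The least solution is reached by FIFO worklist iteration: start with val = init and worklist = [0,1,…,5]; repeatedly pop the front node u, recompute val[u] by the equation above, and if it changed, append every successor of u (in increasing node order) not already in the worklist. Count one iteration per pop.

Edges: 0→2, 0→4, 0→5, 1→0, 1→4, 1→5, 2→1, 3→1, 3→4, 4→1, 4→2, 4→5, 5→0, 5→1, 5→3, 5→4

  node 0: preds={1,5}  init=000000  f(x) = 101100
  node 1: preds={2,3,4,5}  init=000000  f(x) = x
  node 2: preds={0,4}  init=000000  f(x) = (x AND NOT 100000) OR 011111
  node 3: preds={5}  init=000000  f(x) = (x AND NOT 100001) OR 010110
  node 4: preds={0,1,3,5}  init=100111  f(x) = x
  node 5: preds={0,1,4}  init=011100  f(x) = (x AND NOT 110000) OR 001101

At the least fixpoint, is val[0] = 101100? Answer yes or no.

yes

Worklist (11 pops):
  #1 pop 0: in=011100 → 101100 (was 000000); enqueue []
  #2 pop 1: in=111111 → 111111 (was 000000); enqueue [0]
  #3 pop 2: in=101111 → 011111 (was 000000); enqueue [1]
  #4 pop 3: in=011100 → 011110 (was 000000); enqueue []
  #5 pop 4: in=111111 → 111111 (was 100111); enqueue [2]
  #6 pop 5: in=111111 → 011111 (was 011100); enqueue [3,4]
  #7 pop 0: in=111111 → 101100 (no change)
  #8 pop 1: in=111111 → 111111 (no change)
  #9 pop 2: in=111111 → 011111 (no change)
  #10 pop 3: in=011111 → 011110 (no change)
  #11 pop 4: in=111111 → 111111 (no change)

Fixpoint:
  val[0] = 101100
  val[1] = 111111
  val[2] = 011111
  val[3] = 011110
  val[4] = 111111
  val[5] = 011111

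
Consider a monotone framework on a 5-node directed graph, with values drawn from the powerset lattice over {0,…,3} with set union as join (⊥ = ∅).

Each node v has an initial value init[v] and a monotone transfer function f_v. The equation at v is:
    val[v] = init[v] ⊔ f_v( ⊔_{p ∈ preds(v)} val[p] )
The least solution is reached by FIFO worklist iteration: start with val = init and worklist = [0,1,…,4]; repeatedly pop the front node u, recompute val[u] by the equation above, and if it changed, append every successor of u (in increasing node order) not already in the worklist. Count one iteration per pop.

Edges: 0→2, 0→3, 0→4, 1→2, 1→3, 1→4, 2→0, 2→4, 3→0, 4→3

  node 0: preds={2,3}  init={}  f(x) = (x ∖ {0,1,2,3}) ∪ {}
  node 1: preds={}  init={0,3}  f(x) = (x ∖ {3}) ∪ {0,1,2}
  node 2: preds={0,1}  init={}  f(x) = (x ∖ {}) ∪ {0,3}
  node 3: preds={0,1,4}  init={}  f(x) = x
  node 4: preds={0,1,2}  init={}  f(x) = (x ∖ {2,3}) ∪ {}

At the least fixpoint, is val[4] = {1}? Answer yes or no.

Iteration log — 7 steps:
  step 1. node 0  ⊔preds={}  new={}  stable
  step 2. node 1  ⊔preds={}  new={0,1,2,3}  old={0,3}  +wl: 
  step 3. node 2  ⊔preds={0,1,2,3}  new={0,1,2,3}  old={}  +wl: 0
  step 4. node 3  ⊔preds={0,1,2,3}  new={0,1,2,3}  old={}  +wl: 
  step 5. node 4  ⊔preds={0,1,2,3}  new={0,1}  old={}  +wl: 3
  step 6. node 0  ⊔preds={0,1,2,3}  new={}  stable
  step 7. node 3  ⊔preds={0,1,2,3}  new={0,1,2,3}  stable

Least fixpoint reached:
  node 0: {}
  node 1: {0,1,2,3}
  node 2: {0,1,2,3}
  node 3: {0,1,2,3}
  node 4: {0,1}

no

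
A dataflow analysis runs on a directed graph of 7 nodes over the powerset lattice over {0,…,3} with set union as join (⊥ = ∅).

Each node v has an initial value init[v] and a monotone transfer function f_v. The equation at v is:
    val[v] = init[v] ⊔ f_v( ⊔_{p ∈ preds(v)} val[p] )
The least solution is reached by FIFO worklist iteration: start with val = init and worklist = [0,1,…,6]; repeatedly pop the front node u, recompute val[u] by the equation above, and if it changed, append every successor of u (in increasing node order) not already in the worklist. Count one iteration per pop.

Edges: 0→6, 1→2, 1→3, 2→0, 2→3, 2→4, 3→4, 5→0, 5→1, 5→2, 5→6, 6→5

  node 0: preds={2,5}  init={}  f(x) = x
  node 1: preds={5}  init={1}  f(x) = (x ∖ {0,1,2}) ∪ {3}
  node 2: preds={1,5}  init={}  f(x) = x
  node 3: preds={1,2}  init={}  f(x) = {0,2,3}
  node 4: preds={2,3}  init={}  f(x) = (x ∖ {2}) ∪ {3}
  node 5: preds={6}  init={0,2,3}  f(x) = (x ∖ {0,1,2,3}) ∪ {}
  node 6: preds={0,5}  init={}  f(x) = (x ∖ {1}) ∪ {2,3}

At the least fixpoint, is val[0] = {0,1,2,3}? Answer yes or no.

yes

Iteration log — 10 steps:
  step 1. node 0  ⊔preds={0,2,3}  new={0,2,3}  old={}  +wl: 
  step 2. node 1  ⊔preds={0,2,3}  new={1,3}  old={1}  +wl: 
  step 3. node 2  ⊔preds={0,1,2,3}  new={0,1,2,3}  old={}  +wl: 0
  step 4. node 3  ⊔preds={0,1,2,3}  new={0,2,3}  old={}  +wl: 
  step 5. node 4  ⊔preds={0,1,2,3}  new={0,1,3}  old={}  +wl: 
  step 6. node 5  ⊔preds={}  new={0,2,3}  stable
  step 7. node 6  ⊔preds={0,2,3}  new={0,2,3}  old={}  +wl: 5
  step 8. node 0  ⊔preds={0,1,2,3}  new={0,1,2,3}  old={0,2,3}  +wl: 6
  step 9. node 5  ⊔preds={0,2,3}  new={0,2,3}  stable
  step 10. node 6  ⊔preds={0,1,2,3}  new={0,2,3}  stable

Least fixpoint reached:
  node 0: {0,1,2,3}
  node 1: {1,3}
  node 2: {0,1,2,3}
  node 3: {0,2,3}
  node 4: {0,1,3}
  node 5: {0,2,3}
  node 6: {0,2,3}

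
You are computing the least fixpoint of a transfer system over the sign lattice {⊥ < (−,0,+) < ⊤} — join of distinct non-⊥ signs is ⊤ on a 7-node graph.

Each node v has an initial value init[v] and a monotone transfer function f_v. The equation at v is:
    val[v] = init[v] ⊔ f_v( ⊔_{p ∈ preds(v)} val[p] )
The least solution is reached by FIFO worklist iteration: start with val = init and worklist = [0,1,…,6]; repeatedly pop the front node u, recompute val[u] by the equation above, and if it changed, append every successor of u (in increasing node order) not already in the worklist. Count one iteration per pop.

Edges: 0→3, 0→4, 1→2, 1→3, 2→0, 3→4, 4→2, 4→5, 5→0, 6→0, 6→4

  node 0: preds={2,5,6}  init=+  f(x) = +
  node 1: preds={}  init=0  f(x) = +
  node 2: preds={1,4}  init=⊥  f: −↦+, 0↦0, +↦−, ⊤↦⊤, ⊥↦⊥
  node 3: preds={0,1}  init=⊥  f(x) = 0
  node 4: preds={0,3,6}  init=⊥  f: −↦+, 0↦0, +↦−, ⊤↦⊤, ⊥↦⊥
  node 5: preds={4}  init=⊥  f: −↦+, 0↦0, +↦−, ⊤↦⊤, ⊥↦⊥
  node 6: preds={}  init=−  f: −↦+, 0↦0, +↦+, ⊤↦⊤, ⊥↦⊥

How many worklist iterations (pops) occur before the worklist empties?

9

Worklist (9 pops):
  #1 pop 0: in=− → + (no change)
  #2 pop 1: in=⊥ → ⊤ (was 0); enqueue []
  #3 pop 2: in=⊤ → ⊤ (was ⊥); enqueue [0]
  #4 pop 3: in=⊤ → 0 (was ⊥); enqueue []
  #5 pop 4: in=⊤ → ⊤ (was ⊥); enqueue [2]
  #6 pop 5: in=⊤ → ⊤ (was ⊥); enqueue []
  #7 pop 6: in=⊥ → − (no change)
  #8 pop 0: in=⊤ → + (no change)
  #9 pop 2: in=⊤ → ⊤ (no change)

Fixpoint:
  val[0] = +
  val[1] = ⊤
  val[2] = ⊤
  val[3] = 0
  val[4] = ⊤
  val[5] = ⊤
  val[6] = −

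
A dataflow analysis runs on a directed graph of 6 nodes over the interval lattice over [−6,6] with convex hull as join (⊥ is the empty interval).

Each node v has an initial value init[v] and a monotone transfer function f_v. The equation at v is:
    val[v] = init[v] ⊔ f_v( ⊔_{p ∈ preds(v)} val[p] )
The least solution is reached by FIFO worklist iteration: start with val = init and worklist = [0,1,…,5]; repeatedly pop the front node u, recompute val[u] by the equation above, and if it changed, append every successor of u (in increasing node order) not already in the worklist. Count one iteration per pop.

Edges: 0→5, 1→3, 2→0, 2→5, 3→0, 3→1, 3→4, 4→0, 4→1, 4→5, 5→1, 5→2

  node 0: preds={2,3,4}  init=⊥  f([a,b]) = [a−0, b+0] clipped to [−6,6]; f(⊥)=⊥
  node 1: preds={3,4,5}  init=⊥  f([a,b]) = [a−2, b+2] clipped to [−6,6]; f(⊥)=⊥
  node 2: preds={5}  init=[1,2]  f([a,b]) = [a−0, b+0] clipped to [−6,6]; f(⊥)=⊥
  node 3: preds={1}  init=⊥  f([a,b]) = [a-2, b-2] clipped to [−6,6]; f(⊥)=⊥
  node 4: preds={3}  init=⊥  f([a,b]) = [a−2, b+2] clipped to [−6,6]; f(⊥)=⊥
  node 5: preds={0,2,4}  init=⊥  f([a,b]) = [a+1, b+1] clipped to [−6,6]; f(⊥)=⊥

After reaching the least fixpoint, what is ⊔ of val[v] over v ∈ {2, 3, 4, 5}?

[-6,6]

Worklist (24 pops):
  #1 pop 0: in=[1,2] → [1,2] (was ⊥); enqueue []
  #2 pop 1: in=⊥ → ⊥ (no change)
  #3 pop 2: in=⊥ → [1,2] (no change)
  #4 pop 3: in=⊥ → ⊥ (no change)
  #5 pop 4: in=⊥ → ⊥ (no change)
  #6 pop 5: in=[1,2] → [2,3] (was ⊥); enqueue [1,2]
  #7 pop 1: in=[2,3] → [0,5] (was ⊥); enqueue [3]
  #8 pop 2: in=[2,3] → [1,3] (was [1,2]); enqueue [0,5]
  #9 pop 3: in=[0,5] → [-2,3] (was ⊥); enqueue [1,4]
  #10 pop 0: in=[-2,3] → [-2,3] (was [1,2]); enqueue []
  #11 pop 5: in=[-2,3] → [-1,4] (was [2,3]); enqueue [2]
  #12 pop 1: in=[-2,4] → [-4,6] (was [0,5]); enqueue [3]
  #13 pop 4: in=[-2,3] → [-4,5] (was ⊥); enqueue [0,1,5]
  #14 pop 2: in=[-1,4] → [-1,4] (was [1,3]); enqueue []
  #15 pop 3: in=[-4,6] → [-6,4] (was [-2,3]); enqueue [4]
  #16 pop 0: in=[-6,5] → [-6,5] (was [-2,3]); enqueue []
  #17 pop 1: in=[-6,5] → [-6,6] (was [-4,6]); enqueue [3]
  #18 pop 5: in=[-6,5] → [-5,6] (was [-1,4]); enqueue [1,2]
  #19 pop 4: in=[-6,4] → [-6,6] (was [-4,5]); enqueue [0,5]
  #20 pop 3: in=[-6,6] → [-6,4] (no change)
  #21 pop 1: in=[-6,6] → [-6,6] (no change)
  #22 pop 2: in=[-5,6] → [-5,6] (was [-1,4]); enqueue []
  #23 pop 0: in=[-6,6] → [-6,6] (was [-6,5]); enqueue []
  #24 pop 5: in=[-6,6] → [-5,6] (no change)

Fixpoint:
  val[0] = [-6,6]
  val[1] = [-6,6]
  val[2] = [-5,6]
  val[3] = [-6,4]
  val[4] = [-6,6]
  val[5] = [-5,6]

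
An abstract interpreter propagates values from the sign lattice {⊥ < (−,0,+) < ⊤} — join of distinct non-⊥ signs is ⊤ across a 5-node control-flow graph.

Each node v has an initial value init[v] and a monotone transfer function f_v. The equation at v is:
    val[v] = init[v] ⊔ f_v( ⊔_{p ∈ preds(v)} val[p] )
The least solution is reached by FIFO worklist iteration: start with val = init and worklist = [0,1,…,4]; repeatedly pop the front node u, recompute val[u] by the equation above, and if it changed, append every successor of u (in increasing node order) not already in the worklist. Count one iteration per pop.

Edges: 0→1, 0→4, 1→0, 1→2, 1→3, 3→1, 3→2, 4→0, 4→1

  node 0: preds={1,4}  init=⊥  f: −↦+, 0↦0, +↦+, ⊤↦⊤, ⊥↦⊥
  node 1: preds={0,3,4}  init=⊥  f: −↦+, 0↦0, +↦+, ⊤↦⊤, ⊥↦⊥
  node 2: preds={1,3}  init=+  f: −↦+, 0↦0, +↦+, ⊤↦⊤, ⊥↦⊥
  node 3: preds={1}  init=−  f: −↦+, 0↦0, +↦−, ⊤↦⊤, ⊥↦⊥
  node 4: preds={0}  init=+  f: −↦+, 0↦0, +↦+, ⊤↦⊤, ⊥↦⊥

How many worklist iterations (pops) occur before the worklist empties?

Trace (11 dequeues):
  [1] u=0 | in + | out + | prev ⊥ | push {}
  [2] u=1 | in ⊤ | out ⊤ | prev ⊥ | push {0}
  [3] u=2 | in ⊤ | out ⊤ | prev + | push {}
  [4] u=3 | in ⊤ | out ⊤ | prev − | push {1,2}
  [5] u=4 | in + | out + | ==
  [6] u=0 | in ⊤ | out ⊤ | prev + | push {4}
  [7] u=1 | in ⊤ | out ⊤ | ==
  [8] u=2 | in ⊤ | out ⊤ | ==
  [9] u=4 | in ⊤ | out ⊤ | prev + | push {0,1}
  [10] u=0 | in ⊤ | out ⊤ | ==
  [11] u=1 | in ⊤ | out ⊤ | ==

Converged values:
  [0] ⊤
  [1] ⊤
  [2] ⊤
  [3] ⊤
  [4] ⊤

11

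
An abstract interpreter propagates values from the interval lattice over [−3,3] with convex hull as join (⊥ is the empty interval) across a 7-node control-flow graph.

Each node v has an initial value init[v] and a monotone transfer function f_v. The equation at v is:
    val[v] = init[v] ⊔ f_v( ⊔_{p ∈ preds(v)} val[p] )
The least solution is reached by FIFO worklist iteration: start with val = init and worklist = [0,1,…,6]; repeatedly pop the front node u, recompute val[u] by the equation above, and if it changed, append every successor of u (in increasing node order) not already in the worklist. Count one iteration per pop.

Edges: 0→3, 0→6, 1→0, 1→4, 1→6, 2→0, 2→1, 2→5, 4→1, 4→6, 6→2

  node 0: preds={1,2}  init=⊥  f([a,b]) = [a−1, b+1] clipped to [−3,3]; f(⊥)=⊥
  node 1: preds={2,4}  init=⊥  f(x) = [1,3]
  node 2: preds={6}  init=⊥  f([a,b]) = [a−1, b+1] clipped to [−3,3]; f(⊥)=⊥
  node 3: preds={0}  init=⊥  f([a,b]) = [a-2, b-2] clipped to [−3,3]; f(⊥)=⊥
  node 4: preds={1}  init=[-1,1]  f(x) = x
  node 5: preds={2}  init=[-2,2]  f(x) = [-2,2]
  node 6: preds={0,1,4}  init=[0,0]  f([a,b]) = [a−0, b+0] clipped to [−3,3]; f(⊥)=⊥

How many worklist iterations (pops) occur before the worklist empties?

22

Trace (22 dequeues):
  [1] u=0 | in ⊥ | out ⊥ | ==
  [2] u=1 | in [-1,1] | out [1,3] | prev ⊥ | push {0}
  [3] u=2 | in [0,0] | out [-1,1] | prev ⊥ | push {1}
  [4] u=3 | in ⊥ | out ⊥ | ==
  [5] u=4 | in [1,3] | out [-1,3] | prev [-1,1] | push {}
  [6] u=5 | in [-1,1] | out [-2,2] | ==
  [7] u=6 | in [-1,3] | out [-1,3] | prev [0,0] | push {2}
  [8] u=0 | in [-1,3] | out [-2,3] | prev ⊥ | push {3,6}
  [9] u=1 | in [-1,3] | out [1,3] | ==
  [10] u=2 | in [-1,3] | out [-2,3] | prev [-1,1] | push {0,1,5}
  [11] u=3 | in [-2,3] | out [-3,1] | prev ⊥ | push {}
  [12] u=6 | in [-2,3] | out [-2,3] | prev [-1,3] | push {2}
  [13] u=0 | in [-2,3] | out [-3,3] | prev [-2,3] | push {3,6}
  [14] u=1 | in [-2,3] | out [1,3] | ==
  [15] u=5 | in [-2,3] | out [-2,2] | ==
  [16] u=2 | in [-2,3] | out [-3,3] | prev [-2,3] | push {0,1,5}
  [17] u=3 | in [-3,3] | out [-3,1] | ==
  [18] u=6 | in [-3,3] | out [-3,3] | prev [-2,3] | push {2}
  [19] u=0 | in [-3,3] | out [-3,3] | ==
  [20] u=1 | in [-3,3] | out [1,3] | ==
  [21] u=5 | in [-3,3] | out [-2,2] | ==
  [22] u=2 | in [-3,3] | out [-3,3] | ==

Converged values:
  [0] [-3,3]
  [1] [1,3]
  [2] [-3,3]
  [3] [-3,1]
  [4] [-1,3]
  [5] [-2,2]
  [6] [-3,3]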